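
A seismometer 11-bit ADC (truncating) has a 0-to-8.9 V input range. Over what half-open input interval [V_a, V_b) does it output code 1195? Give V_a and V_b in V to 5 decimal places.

[5.19312 V, 5.19746 V)

LSB = 8.9/2^11 = 4.346 mV.
V_a = V_low + 1195·LSB = 5.19312 V; V_b = V_low + 1196·LSB = 5.19746 V.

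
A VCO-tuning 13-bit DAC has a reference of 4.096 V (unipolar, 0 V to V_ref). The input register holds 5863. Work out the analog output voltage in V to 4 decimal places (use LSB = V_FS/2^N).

LSB = 4.096 V / 2^13 = 0.500 mV.
V_out = 0 + 5863 × 0.0005 V = 2.9315 V.

2.9315 V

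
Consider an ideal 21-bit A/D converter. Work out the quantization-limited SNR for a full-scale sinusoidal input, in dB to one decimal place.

128.2 dB

SNR ≈ 6.02·N + 1.76 dB = 6.02·21 + 1.76 = 128.18 dB.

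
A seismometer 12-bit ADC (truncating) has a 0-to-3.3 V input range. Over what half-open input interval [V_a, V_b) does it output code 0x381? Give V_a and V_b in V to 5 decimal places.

LSB = 3.3/2^12 = 0.806 mV.
Code 0x381 = 897 decimal.
V_a = V_low + 897·LSB = 0.722681 V; V_b = V_low + 898·LSB = 0.723486 V.

[0.72268 V, 0.72349 V)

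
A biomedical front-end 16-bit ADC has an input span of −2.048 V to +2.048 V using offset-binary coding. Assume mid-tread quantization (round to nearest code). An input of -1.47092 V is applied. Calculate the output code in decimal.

code 9233

Full-scale span = 4.096 V; LSB = 4.096/2^16 = 62.50 µV.
Input sits at 9233.280 steps above V_low.
Round → code 9233.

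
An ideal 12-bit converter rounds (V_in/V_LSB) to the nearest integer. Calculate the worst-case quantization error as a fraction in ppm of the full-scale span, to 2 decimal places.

Rounding → worst-case error = ½ LSB = V_FS/2^13, so 1e+06/8192 = 122.07 ppm of full scale.

122.07 ppm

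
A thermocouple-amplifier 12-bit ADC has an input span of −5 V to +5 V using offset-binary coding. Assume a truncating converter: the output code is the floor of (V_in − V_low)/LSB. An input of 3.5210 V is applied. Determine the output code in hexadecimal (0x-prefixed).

LSB = 10 V / 4096 = 2.441 mV.
(3.5210 − (−5)) / 0.00244141 = 3490.202 LSBs.
Floor → code 3490.
In hexadecimal (0x-prefixed): 0xDA2.

code 0xDA2 (decimal 3490)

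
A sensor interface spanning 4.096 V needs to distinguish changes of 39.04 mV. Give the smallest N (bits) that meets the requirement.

Number of steps required ≥ 4.096 V / 39.04 mV = 104.92.
Need 2^N ≥ 104.92; 2^6 = 64, 2^7 = 128.
Minimum N = 7.

7 bits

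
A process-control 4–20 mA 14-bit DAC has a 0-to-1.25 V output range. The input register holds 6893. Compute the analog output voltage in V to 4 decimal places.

LSB = 1.25 V / 2^14 = 76.29 µV.
V_out = 0 + 6893 × 7.62939e-05 V = 0.525894 V.

0.5259 V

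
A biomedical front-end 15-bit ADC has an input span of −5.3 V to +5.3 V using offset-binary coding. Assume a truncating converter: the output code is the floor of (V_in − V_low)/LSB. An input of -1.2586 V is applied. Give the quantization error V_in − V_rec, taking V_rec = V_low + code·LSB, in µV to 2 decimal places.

LSB = 10.6/2^15 = 323.49 µV.
Scaled input = 12493.2637 LSBs, so code = 12493.
Code 12493 maps back to (−5.3) + 12493×0.000323486 V = -1.2586853 V.
V_in − V_rec = 8.53027e-05 V = 85.30 µV.

85.30 µV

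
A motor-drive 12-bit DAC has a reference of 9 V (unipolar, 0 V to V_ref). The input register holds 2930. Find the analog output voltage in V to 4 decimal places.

LSB = 9 V / 2^12 = 2.197 mV.
V_out = 0 + 2930 × 0.00219727 V = 6.43799 V.

6.4380 V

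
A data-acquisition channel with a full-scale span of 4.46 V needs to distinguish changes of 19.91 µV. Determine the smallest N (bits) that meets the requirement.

Number of steps required ≥ 4.46 V / 19.91 µV = 224008.04.
Need 2^N ≥ 224008.04; 2^17 = 131072, 2^18 = 262144.
Minimum N = 18.

18 bits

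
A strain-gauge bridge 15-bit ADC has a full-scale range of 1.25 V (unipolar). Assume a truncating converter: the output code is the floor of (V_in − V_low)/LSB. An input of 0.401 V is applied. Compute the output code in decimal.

With 32768 levels over 1.25 V, one step is 38.15 µV.
Input sits at 10511.974 steps above V_low.
⌊·⌋(10511.974) = 10511.

code 10511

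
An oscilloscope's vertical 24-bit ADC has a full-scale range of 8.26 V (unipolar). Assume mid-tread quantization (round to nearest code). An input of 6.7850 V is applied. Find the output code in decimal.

Full-scale span = 8.26 V; LSB = 8.26/2^24 = 0.49 µV.
(6.7850 − 0) / 4.92334e-07 = 13781284.571 LSBs.
So the output code is 13781285.

code 13781285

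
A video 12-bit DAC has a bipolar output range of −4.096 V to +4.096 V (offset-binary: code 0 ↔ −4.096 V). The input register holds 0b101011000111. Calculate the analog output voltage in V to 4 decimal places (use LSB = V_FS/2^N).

LSB = 8.192 V / 2^12 = 2.000 mV.
Code 0b101011000111 = 2759 decimal.
V_out = (−4.096) + 2759 × 0.002 V = 1.422 V.

1.4220 V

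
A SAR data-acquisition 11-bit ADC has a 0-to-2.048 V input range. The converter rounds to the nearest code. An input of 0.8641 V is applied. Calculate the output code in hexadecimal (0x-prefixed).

Full-scale span = 2.048 V; LSB = 2.048/2^11 = 1.000 mV.
Input sits at 864.100 steps above V_low.
round(864.100) = 864.
In hexadecimal (0x-prefixed): 0x360.

code 0x360 (decimal 864)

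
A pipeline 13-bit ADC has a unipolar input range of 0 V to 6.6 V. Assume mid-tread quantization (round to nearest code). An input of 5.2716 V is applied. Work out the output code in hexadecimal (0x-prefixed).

With 8192 levels over 6.6 V, one step is 0.806 mV.
Input sits at 6543.174 steps above V_low.
So the output code is 6543.
In hexadecimal (0x-prefixed): 0x198F.

code 0x198F (decimal 6543)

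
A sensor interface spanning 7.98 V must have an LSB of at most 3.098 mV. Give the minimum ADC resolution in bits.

Number of steps required ≥ 7.98 V / 3.098 mV = 2575.86.
Need 2^N ≥ 2575.86; 2^11 = 2048, 2^12 = 4096.
Minimum N = 12.

12 bits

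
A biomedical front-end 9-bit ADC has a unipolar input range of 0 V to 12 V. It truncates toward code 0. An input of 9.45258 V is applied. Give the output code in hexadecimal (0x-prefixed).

code 0x193 (decimal 403)

Full-scale span = 12 V; LSB = 12/2^9 = 23.438 mV.
(V_in − V_low)/LSB = (9.45258 − 0) / 0.0234375 = 403.310.
Floor → code 403.
In hexadecimal (0x-prefixed): 0x193.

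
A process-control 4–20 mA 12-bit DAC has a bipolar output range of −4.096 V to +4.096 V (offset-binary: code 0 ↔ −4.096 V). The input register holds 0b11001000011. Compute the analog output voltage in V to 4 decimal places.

LSB = 8.192 V / 2^12 = 2.000 mV.
Code 0b11001000011 = 1603 decimal.
V_out = (−4.096) + 1603 × 0.002 V = -0.89 V.

-0.8900 V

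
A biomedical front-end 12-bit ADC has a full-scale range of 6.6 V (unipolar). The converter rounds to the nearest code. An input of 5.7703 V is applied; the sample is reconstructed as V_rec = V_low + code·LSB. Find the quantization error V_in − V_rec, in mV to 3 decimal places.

0.134 mV

One LSB is 6.6 V / 4096 = 1.611 mV.
Scaled input = 3581.0832 LSBs, so code = 3581.
Code 3581 maps back to 0 + 3581×0.00161133 V = 5.770166 V.
Error = 5.7703 − 5.770166 = 0.000133984 V = 0.134 mV.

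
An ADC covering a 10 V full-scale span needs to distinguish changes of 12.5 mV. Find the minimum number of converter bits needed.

10 bits

Number of steps required ≥ 10 V / 12.5 mV = 800.00.
Need 2^N ≥ 800.00; 2^9 = 512, 2^10 = 1024.
Minimum N = 10.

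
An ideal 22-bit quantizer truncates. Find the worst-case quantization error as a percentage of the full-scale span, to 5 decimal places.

Truncating → worst-case error = 1 LSB = V_FS/2^22, so 100/4194304 = 2.38419e-05 % of full scale.

0.00002 %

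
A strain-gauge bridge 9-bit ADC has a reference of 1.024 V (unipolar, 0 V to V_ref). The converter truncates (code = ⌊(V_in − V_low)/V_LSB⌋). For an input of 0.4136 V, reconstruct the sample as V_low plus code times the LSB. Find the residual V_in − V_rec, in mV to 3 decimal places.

1.600 mV

LSB = 1.024/2^9 = 2.000 mV.
(V_in − V_low)/LSB = (0.4136 − 0)/0.002 = 206.8000 → code 206 (floor).
Code 206 maps back to 0 + 206×0.002 V = 0.412 V.
Error = 0.4136 − 0.412 = 0.0016 V = 1.600 mV.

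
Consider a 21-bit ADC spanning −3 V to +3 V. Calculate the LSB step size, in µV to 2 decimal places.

2.86 µV

Full-scale span = 6 V.
LSB = 6 / 2^21 = 6 / 2097152 = 2.86102e-06 V = 2.86 µV.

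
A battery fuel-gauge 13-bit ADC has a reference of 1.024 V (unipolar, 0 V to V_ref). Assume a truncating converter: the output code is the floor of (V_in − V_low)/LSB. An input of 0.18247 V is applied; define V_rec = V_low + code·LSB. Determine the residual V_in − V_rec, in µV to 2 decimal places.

95.00 µV

LSB = 1.024/2^13 = 125.00 µV.
(V_in − V_low)/LSB = (0.18247 − 0)/0.000125 = 1459.7600 → code 1459 (floor).
Code 1459 maps back to 0 + 1459×0.000125 V = 0.182375 V.
Difference: 9.5e-05 V → 95.00 µV.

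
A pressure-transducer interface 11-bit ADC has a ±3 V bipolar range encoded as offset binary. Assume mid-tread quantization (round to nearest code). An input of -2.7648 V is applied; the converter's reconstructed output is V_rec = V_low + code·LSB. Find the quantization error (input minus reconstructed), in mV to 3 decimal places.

Step size: 6 V ÷ 2^11 = 2.930 mV.
(-2.7648 − (−3))/0.00292969 = 80.2816; round gives code 80.
V_rec = (−3) + 80·0.00292969 = -2.765625 V.
Difference: 0.000825 V → 0.825 mV.

0.825 mV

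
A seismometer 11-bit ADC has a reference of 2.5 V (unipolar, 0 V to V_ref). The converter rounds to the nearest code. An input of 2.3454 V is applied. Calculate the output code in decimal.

code 1921

Full-scale span = 2.5 V; LSB = 2.5/2^11 = 1.221 mV.
(2.3454 − 0) / 0.0012207 = 1921.352 LSBs.
So the output code is 1921.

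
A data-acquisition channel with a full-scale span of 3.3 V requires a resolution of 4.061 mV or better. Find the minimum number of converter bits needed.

Number of steps required ≥ 3.3 V / 4.061 mV = 812.61.
Need 2^N ≥ 812.61; 2^9 = 512, 2^10 = 1024.
Minimum N = 10.

10 bits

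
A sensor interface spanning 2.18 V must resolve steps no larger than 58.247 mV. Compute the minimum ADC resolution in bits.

6 bits

Number of steps required ≥ 2.18 V / 58.247 mV = 37.43.
Need 2^N ≥ 37.43; 2^5 = 32, 2^6 = 64.
Minimum N = 6.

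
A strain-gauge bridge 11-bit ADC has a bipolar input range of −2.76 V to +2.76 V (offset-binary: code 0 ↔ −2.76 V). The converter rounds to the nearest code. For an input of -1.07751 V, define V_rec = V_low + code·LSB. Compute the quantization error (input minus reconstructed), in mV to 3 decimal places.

Step size: 5.52 V ÷ 2^11 = 2.695 mV.
Scaled input = 624.2282 LSBs, so code = 624.
V_rec = (−2.76) + 624·0.00269531 = -1.078125 V.
V_in − V_rec = 0.000615 V = 0.615 mV.

0.615 mV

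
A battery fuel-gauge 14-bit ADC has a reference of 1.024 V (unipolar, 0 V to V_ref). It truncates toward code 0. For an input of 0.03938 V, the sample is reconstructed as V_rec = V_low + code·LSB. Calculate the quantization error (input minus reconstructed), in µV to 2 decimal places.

5.00 µV

LSB = 1.024/2^14 = 62.50 µV.
(0.03938 − 0)/6.25e-05 = 630.0800; ⌊·⌋ gives code 630.
V_rec = 0 + 630·6.25e-05 = 0.039375 V.
V_in − V_rec = 5e-06 V = 5.00 µV.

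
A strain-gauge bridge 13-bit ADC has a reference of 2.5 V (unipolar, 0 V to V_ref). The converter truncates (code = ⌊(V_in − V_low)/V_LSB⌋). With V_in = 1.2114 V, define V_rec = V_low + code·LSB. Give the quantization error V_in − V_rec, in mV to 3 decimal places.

One LSB is 2.5 V / 8192 = 305.18 µV.
Scaled input = 3969.5155 LSBs, so code = 3969.
Code 3969 maps back to 0 + 3969×0.000305176 V = 1.2112427 V.
V_in − V_rec = 0.000157324 V = 0.157 mV.

0.157 mV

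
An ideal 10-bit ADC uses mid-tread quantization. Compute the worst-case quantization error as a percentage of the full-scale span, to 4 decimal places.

Rounding → worst-case error = ½ LSB = V_FS/2^11, so 100/2048 = 0.0488281 % of full scale.

0.0488 %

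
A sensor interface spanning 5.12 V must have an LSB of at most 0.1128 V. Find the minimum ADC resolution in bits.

6 bits

Number of steps required ≥ 5.12 V / 0.1128 V = 45.39.
Need 2^N ≥ 45.39; 2^5 = 32, 2^6 = 64.
Minimum N = 6.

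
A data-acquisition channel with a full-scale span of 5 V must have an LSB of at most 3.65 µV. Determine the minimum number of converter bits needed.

21 bits

Number of steps required ≥ 5 V / 3.65 µV = 1369863.01.
Need 2^N ≥ 1369863.01; 2^20 = 1048576, 2^21 = 2097152.
Minimum N = 21.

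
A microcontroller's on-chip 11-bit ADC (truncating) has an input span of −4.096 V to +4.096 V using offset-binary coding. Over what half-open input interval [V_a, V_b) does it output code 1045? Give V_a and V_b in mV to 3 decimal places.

[84.000 mV, 88.000 mV)

LSB = 8.192/2^11 = 4.000 mV.
V_a = V_low + 1045·LSB = 0.084 V; V_b = V_low + 1046·LSB = 0.088 V.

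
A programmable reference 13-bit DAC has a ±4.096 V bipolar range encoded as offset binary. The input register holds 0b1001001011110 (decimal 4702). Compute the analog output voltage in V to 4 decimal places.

0.6060 V

LSB = 8.192 V / 2^13 = 1.000 mV.
Code 0b1001001011110 = 4702 decimal.
V_out = (−4.096) + 4702 × 0.001 V = 0.606 V.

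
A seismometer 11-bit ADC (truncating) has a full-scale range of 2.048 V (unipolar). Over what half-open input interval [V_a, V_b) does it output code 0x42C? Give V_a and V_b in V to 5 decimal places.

LSB = 2.048/2^11 = 1.000 mV.
Code 0x42C = 1068 decimal.
V_a = V_low + 1068·LSB = 1.068 V; V_b = V_low + 1069·LSB = 1.069 V.

[1.06800 V, 1.06900 V)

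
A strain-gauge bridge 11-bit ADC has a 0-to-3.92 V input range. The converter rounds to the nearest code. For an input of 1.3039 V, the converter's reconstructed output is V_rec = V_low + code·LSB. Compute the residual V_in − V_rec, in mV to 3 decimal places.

LSB = 3.92/2^11 = 1.914 mV.
Scaled input = 681.2212 LSBs, so code = 681.
Reconstructed: 1.3034766 V.
Difference: 0.000423437 V → 0.423 mV.

0.423 mV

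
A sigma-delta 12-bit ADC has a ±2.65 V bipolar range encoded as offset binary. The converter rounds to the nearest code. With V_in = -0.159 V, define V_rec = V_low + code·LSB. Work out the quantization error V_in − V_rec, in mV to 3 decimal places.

Step size: 5.3 V ÷ 2^12 = 1.294 mV.
Scaled input = 1925.1200 LSBs, so code = 1925.
V_rec = (−2.65) + 1925·0.00129395 = -0.15915527 V.
Error = -0.159 − (−0.15915527) = 0.000155273 V = 0.155 mV.

0.155 mV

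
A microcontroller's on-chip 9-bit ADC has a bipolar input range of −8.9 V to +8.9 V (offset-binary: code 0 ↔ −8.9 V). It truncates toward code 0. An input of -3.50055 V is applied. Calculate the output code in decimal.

Full-scale span = 17.8 V; LSB = 17.8/2^9 = 34.766 mV.
(-3.50055 − (−8.9)) / 0.0347656 = 155.310 LSBs.
So the output code is 155.

code 155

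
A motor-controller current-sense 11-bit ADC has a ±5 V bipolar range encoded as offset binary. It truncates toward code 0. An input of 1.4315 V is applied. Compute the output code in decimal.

code 1317

Full-scale span = 10 V; LSB = 10/2^11 = 4.883 mV.
Input sits at 1317.171 steps above V_low.
So the output code is 1317.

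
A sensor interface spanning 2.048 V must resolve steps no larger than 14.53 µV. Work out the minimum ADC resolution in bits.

Number of steps required ≥ 2.048 V / 14.53 µV = 140949.76.
Need 2^N ≥ 140949.76; 2^17 = 131072, 2^18 = 262144.
Minimum N = 18.

18 bits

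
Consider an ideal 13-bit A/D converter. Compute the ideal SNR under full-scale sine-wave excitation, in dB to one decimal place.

80.0 dB

SNR ≈ 6.02·N + 1.76 dB = 6.02·13 + 1.76 = 80.02 dB.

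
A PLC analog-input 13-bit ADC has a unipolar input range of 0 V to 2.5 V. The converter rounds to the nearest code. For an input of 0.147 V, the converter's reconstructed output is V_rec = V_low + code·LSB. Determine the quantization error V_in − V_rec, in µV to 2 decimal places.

-94.73 µV

LSB = 2.5/2^13 = 305.18 µV.
Scaled input = 481.6896 LSBs, so code = 482.
Code 482 maps back to 0 + 482×0.000305176 V = 0.14709473 V.
Error = 0.147 − 0.14709473 = -9.47266e-05 V = -94.73 µV.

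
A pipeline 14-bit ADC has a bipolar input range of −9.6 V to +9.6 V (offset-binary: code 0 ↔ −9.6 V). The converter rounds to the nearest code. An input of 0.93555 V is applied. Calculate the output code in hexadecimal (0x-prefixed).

With 16384 levels over 19.2 V, one step is 1.172 mV.
(0.93555 − (−9.6)) / 0.00117187 = 8990.336 LSBs.
Round → code 8990.
In hexadecimal (0x-prefixed): 0x231E.

code 0x231E (decimal 8990)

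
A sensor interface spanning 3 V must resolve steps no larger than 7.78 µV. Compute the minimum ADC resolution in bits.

Number of steps required ≥ 3 V / 7.78 µV = 385604.11.
Need 2^N ≥ 385604.11; 2^18 = 262144, 2^19 = 524288.
Minimum N = 19.

19 bits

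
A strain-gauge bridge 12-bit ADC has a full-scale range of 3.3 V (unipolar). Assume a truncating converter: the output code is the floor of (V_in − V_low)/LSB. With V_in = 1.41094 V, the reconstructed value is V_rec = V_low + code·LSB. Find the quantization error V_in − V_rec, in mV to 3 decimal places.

Step size: 3.3 V ÷ 2^12 = 0.806 mV.
(1.41094 − 0)/0.000805664 = 1751.2758; ⌊·⌋ gives code 1751.
Code 1751 maps back to 0 + 1751×0.000805664 V = 1.4107178 V.
Error = 1.41094 − 1.4107178 = 0.000222227 V = 0.222 mV.

0.222 mV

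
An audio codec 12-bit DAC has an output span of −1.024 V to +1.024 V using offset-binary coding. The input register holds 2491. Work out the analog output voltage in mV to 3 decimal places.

221.500 mV

LSB = 2.048 V / 2^12 = 0.500 mV.
V_out = (−1.024) + 2491 × 0.0005 V = 0.2215 V.
= 221.500 mV.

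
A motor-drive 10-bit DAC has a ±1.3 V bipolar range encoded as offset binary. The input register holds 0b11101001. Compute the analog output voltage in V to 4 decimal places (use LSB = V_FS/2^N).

LSB = 2.6 V / 2^10 = 2.539 mV.
Code 0b11101001 = 233 decimal.
V_out = (−1.3) + 233 × 0.00253906 V = -0.708398 V.

-0.7084 V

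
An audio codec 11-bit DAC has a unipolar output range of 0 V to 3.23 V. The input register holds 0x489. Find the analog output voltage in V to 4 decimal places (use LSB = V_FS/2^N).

LSB = 3.23 V / 2^11 = 1.577 mV.
Code 0x489 = 1161 decimal.
V_out = 0 + 1161 × 0.00157715 V = 1.83107 V.

1.8311 V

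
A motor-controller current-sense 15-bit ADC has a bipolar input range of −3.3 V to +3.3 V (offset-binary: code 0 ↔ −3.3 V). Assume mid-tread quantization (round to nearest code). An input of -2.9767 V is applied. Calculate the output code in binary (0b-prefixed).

code 0b11001000101 (decimal 1605)

With 32768 levels over 6.6 V, one step is 201.42 µV.
(V_in − V_low)/LSB = (-2.9767 − (−3.3)) / 0.000201416 = 1605.136.
Round → code 1605.
In binary (0b-prefixed): 0b11001000101.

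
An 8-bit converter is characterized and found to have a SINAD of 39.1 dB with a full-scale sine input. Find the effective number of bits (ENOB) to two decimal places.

6.20 bits

ENOB = (SINAD − 1.76) / 6.02 = (39.1 − 1.76)/6.02 = 6.203.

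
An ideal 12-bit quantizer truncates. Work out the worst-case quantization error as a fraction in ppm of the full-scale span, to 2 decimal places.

Truncating → worst-case error = 1 LSB = V_FS/2^12, so 1e+06/4096 = 244.141 ppm of full scale.

244.14 ppm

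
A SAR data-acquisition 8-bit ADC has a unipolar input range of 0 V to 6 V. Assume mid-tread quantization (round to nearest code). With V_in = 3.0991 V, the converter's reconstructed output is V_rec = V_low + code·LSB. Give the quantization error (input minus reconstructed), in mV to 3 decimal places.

One LSB is 6 V / 256 = 23.438 mV.
(V_in − V_low)/LSB = (3.0991 − 0)/0.0234375 = 132.2283 → code 132 (round).
Code 132 maps back to 0 + 132×0.0234375 V = 3.09375 V.
V_in − V_rec = 0.00535 V = 5.350 mV.

5.350 mV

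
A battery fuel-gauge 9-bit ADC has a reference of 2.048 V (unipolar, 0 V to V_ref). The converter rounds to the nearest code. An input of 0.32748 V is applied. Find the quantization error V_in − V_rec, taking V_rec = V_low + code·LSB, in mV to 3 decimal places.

-0.520 mV

LSB = 2.048/2^9 = 4.000 mV.
(0.32748 − 0)/0.004 = 81.8700; round gives code 82.
V_rec = 0 + 82·0.004 = 0.328 V.
Difference: -0.00052 V → -0.520 mV.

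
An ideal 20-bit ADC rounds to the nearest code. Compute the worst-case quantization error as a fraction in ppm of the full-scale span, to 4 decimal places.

0.4768 ppm

Rounding → worst-case error = ½ LSB = V_FS/2^21, so 1e+06/2097152 = 0.476837 ppm of full scale.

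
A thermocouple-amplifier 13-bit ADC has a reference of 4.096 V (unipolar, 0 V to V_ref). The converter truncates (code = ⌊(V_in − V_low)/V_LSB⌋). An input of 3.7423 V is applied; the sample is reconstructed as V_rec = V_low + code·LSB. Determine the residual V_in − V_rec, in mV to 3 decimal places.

0.300 mV

Step size: 4.096 V ÷ 2^13 = 0.500 mV.
(3.7423 − 0)/0.0005 = 7484.6000; ⌊·⌋ gives code 7484.
V_rec = 0 + 7484·0.0005 = 3.742 V.
Difference: 0.0003 V → 0.300 mV.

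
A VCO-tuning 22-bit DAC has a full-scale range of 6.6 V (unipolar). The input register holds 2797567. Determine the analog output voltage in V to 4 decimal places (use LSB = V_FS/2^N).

LSB = 6.6 V / 2^22 = 1.57 µV.
V_out = 0 + 2797567 × 1.57356e-06 V = 4.40215 V.

4.4021 V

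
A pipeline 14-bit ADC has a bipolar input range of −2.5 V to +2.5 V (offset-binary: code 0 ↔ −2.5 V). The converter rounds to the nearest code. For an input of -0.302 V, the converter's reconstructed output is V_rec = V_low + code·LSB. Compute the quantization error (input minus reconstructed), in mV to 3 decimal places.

0.124 mV

Step size: 5 V ÷ 2^14 = 305.18 µV.
(-0.302 − (−2.5))/0.000305176 = 7202.4064; round gives code 7202.
Code 7202 maps back to (−2.5) + 7202×0.000305176 V = -0.30212402 V.
Error = -0.302 − (−0.30212402) = 0.000124023 V = 0.124 mV.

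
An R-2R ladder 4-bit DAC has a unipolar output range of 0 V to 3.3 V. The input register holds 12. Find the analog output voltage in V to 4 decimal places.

2.4750 V

LSB = 3.3 V / 2^4 = 206.250 mV.
V_out = 0 + 12 × 0.20625 V = 2.475 V.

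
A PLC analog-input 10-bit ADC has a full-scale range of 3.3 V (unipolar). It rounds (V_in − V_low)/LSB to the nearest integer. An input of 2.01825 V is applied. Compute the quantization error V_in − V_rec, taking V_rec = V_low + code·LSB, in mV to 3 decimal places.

Step size: 3.3 V ÷ 2^10 = 3.223 mV.
Scaled input = 626.2691 LSBs, so code = 626.
V_rec = 0 + 626·0.00322266 = 2.0173828 V.
V_in − V_rec = 0.000867188 V = 0.867 mV.

0.867 mV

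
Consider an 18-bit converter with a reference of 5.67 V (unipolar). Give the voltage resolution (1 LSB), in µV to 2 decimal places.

Full-scale span = 5.67 V.
LSB = 5.67 / 2^18 = 5.67 / 262144 = 2.16293e-05 V = 21.63 µV.

21.63 µV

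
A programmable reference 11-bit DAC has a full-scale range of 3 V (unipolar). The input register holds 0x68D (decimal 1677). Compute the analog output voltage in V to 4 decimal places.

2.4565 V

LSB = 3 V / 2^11 = 1.465 mV.
Code 0x68D = 1677 decimal.
V_out = 0 + 1677 × 0.00146484 V = 2.45654 V.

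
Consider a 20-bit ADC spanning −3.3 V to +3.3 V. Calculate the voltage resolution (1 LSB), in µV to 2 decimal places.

6.29 µV

Full-scale span = 6.6 V.
LSB = 6.6 / 2^20 = 6.6 / 1048576 = 6.29425e-06 V = 6.29 µV.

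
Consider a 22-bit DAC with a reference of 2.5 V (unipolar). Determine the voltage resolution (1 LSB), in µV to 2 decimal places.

Full-scale span = 2.5 V.
LSB = 2.5 / 2^22 = 2.5 / 4194304 = 5.96046e-07 V = 0.60 µV.

0.60 µV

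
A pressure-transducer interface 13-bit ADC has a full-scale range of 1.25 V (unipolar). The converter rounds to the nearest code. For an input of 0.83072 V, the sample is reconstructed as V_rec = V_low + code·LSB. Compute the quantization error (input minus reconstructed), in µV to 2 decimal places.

One LSB is 1.25 V / 8192 = 152.59 µV.
(0.83072 − 0)/0.000152588 = 5444.2066; round gives code 5444.
Reconstructed: 0.83068848 V.
V_in − V_rec = 3.15234e-05 V = 31.52 µV.

31.52 µV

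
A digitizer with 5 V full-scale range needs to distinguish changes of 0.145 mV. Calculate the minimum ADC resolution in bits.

Number of steps required ≥ 5 V / 0.145 mV = 34482.76.
Need 2^N ≥ 34482.76; 2^15 = 32768, 2^16 = 65536.
Minimum N = 16.

16 bits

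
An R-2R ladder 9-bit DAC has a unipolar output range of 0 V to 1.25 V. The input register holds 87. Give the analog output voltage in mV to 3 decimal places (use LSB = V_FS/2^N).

LSB = 1.25 V / 2^9 = 2.441 mV.
V_out = 0 + 87 × 0.00244141 V = 0.212402 V.
= 212.402 mV.

212.402 mV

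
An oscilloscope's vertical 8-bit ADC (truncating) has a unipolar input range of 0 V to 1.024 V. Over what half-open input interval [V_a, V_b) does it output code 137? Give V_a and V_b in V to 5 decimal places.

LSB = 1.024/2^8 = 4.000 mV.
V_a = V_low + 137·LSB = 0.548 V; V_b = V_low + 138·LSB = 0.552 V.

[0.54800 V, 0.55200 V)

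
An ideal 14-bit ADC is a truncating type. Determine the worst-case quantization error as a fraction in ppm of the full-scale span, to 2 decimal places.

Truncating → worst-case error = 1 LSB = V_FS/2^14, so 1e+06/16384 = 61.0352 ppm of full scale.

61.04 ppm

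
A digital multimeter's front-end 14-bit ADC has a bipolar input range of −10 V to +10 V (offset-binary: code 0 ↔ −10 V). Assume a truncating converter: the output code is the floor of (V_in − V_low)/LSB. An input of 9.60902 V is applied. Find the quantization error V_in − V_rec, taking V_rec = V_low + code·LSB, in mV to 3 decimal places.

0.866 mV

One LSB is 20 V / 16384 = 1.221 mV.
(9.60902 − (−10))/0.0012207 = 16063.7092; ⌊·⌋ gives code 16063.
Code 16063 maps back to (−10) + 16063×0.0012207 V = 9.6081543 V.
V_in − V_rec = 0.000865703 V = 0.866 mV.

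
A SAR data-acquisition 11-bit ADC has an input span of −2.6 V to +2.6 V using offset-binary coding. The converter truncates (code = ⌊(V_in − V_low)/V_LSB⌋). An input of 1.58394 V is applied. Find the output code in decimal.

code 1647

LSB = 5.2 V / 2048 = 2.539 mV.
Input sits at 1647.829 steps above V_low.
⌊·⌋(1647.829) = 1647.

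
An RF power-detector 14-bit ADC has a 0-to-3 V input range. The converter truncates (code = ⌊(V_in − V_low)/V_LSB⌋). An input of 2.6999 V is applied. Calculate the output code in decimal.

Full-scale span = 3 V; LSB = 3/2^14 = 183.11 µV.
(2.6999 − 0) / 0.000183105 = 14745.054 LSBs.
⌊·⌋(14745.054) = 14745.

code 14745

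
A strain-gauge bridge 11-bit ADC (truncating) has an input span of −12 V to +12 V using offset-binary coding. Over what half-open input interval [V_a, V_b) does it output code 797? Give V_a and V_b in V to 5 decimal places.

[-2.66016 V, -2.64844 V)

LSB = 24/2^11 = 11.719 mV.
V_a = V_low + 797·LSB = -2.66016 V; V_b = V_low + 798·LSB = -2.64844 V.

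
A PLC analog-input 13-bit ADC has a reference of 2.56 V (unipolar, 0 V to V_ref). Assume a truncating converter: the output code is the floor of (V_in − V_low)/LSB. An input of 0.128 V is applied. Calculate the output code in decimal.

LSB = 2.56 V / 8192 = 312.50 µV.
Input sits at 409.600 steps above V_low.
So the output code is 409.

code 409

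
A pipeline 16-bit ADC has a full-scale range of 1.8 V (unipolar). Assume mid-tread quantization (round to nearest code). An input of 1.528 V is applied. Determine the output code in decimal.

Full-scale span = 1.8 V; LSB = 1.8/2^16 = 27.47 µV.
(1.528 − 0) / 2.74658e-05 = 55632.782 LSBs.
So the output code is 55633.

code 55633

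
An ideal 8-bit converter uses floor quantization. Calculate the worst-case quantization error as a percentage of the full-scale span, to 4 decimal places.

Truncating → worst-case error = 1 LSB = V_FS/2^8, so 100/256 = 0.390625 % of full scale.

0.3906 %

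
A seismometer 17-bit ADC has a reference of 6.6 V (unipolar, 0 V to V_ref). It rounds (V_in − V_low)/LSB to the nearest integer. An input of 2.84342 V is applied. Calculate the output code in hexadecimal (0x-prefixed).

code 0xDC95 (decimal 56469)

With 131072 levels over 6.6 V, one step is 50.35 µV.
Input sits at 56468.598 steps above V_low.
round(56468.598) = 56469.
In hexadecimal (0x-prefixed): 0xDC95.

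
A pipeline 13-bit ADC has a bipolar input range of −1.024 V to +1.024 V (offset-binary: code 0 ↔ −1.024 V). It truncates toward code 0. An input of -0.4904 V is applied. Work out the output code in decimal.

With 8192 levels over 2.048 V, one step is 250.00 µV.
(-0.4904 − (−1.024)) / 0.00025 = 2134.400 LSBs.
Floor → code 2134.

code 2134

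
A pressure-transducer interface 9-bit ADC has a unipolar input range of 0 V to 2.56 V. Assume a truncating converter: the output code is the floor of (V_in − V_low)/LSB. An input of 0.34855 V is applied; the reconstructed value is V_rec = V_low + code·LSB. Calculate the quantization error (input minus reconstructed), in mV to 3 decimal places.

3.550 mV

Step size: 2.56 V ÷ 2^9 = 5.000 mV.
(0.34855 − 0)/0.005 = 69.7100; ⌊·⌋ gives code 69.
Code 69 maps back to 0 + 69×0.005 V = 0.345 V.
V_in − V_rec = 0.00355 V = 3.550 mV.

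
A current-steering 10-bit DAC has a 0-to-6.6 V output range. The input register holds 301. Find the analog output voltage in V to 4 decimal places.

LSB = 6.6 V / 2^10 = 6.445 mV.
V_out = 0 + 301 × 0.00644531 V = 1.94004 V.

1.9400 V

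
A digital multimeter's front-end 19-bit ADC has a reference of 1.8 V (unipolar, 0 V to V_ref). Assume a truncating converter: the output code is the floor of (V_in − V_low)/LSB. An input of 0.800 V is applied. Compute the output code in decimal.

With 524288 levels over 1.8 V, one step is 3.43 µV.
(V_in − V_low)/LSB = (0.800 − 0) / 3.43323e-06 = 233016.889.
⌊·⌋(233016.889) = 233016.

code 233016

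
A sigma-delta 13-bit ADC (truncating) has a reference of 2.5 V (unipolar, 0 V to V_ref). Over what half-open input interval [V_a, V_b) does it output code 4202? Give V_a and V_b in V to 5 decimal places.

[1.28235 V, 1.28265 V)

LSB = 2.5/2^13 = 305.18 µV.
V_a = V_low + 4202·LSB = 1.28235 V; V_b = V_low + 4203·LSB = 1.28265 V.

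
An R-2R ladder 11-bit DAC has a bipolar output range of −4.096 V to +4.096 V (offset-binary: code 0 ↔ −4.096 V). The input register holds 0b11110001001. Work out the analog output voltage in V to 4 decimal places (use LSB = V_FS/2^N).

3.6200 V

LSB = 8.192 V / 2^11 = 4.000 mV.
Code 0b11110001001 = 1929 decimal.
V_out = (−4.096) + 1929 × 0.004 V = 3.62 V.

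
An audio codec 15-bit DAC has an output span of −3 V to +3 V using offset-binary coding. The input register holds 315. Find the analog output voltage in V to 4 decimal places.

-2.9423 V

LSB = 6 V / 2^15 = 183.11 µV.
V_out = (−3) + 315 × 0.000183105 V = -2.94232 V.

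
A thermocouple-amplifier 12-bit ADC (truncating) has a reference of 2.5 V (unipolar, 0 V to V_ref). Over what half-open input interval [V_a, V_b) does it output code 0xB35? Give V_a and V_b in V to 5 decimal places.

LSB = 2.5/2^12 = 0.610 mV.
Code 0xB35 = 2869 decimal.
V_a = V_low + 2869·LSB = 1.7511 V; V_b = V_low + 2870·LSB = 1.75171 V.

[1.75110 V, 1.75171 V)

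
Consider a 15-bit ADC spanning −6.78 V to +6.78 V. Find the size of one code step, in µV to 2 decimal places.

Full-scale span = 13.56 V.
LSB = 13.56 / 2^15 = 13.56 / 32768 = 0.000413818 V = 413.82 µV.

413.82 µV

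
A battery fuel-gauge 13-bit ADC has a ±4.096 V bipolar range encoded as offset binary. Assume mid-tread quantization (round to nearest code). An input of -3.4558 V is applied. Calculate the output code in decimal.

code 640

Full-scale span = 8.192 V; LSB = 8.192/2^13 = 1.000 mV.
(-3.4558 − (−4.096)) / 0.001 = 640.200 LSBs.
round(640.200) = 640.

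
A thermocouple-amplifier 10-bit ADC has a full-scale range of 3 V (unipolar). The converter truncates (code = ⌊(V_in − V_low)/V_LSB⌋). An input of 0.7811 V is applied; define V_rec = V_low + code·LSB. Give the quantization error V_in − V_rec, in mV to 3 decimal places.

1.803 mV

LSB = 3/2^10 = 2.930 mV.
(V_in − V_low)/LSB = (0.7811 − 0)/0.00292969 = 266.6155 → code 266 (floor).
V_rec = 0 + 266·0.00292969 = 0.77929688 V.
Error = 0.7811 − 0.77929688 = 0.00180313 V = 1.803 mV.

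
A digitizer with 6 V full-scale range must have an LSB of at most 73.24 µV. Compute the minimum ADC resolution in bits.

Number of steps required ≥ 6 V / 73.24 µV = 81922.45.
Need 2^N ≥ 81922.45; 2^16 = 65536, 2^17 = 131072.
Minimum N = 17.

17 bits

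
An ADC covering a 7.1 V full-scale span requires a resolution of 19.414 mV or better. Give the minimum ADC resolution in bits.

Number of steps required ≥ 7.1 V / 19.414 mV = 365.72.
Need 2^N ≥ 365.72; 2^8 = 256, 2^9 = 512.
Minimum N = 9.

9 bits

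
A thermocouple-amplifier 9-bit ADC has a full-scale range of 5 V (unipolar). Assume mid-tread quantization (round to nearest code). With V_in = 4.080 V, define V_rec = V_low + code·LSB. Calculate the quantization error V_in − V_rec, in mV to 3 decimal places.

LSB = 5/2^9 = 9.766 mV.
(4.080 − 0)/0.00976562 = 417.7920; round gives code 418.
V_rec = 0 + 418·0.00976562 = 4.0820312 V.
Difference: -0.00203125 V → -2.031 mV.

-2.031 mV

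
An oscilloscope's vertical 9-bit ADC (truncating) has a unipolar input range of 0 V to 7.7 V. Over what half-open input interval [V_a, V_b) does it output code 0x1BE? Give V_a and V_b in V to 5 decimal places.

LSB = 7.7/2^9 = 15.039 mV.
Code 0x1BE = 446 decimal.
V_a = V_low + 446·LSB = 6.70742 V; V_b = V_low + 447·LSB = 6.72246 V.

[6.70742 V, 6.72246 V)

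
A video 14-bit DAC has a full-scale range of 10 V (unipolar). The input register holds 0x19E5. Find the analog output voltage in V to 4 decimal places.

4.0460 V

LSB = 10 V / 2^14 = 0.610 mV.
Code 0x19E5 = 6629 decimal.
V_out = 0 + 6629 × 0.000610352 V = 4.04602 V.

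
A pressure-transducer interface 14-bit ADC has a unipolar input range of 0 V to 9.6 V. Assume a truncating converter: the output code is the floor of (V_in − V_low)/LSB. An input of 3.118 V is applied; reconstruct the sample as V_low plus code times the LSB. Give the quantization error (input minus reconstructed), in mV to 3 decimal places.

0.227 mV

Step size: 9.6 V ÷ 2^14 = 0.586 mV.
Scaled input = 5321.3867 LSBs, so code = 5321.
Code 5321 maps back to 0 + 5321×0.000585937 V = 3.1177734 V.
Error = 3.118 − 3.1177734 = 0.000226563 V = 0.227 mV.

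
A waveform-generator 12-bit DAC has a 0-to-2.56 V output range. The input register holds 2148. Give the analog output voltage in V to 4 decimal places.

1.3425 V

LSB = 2.56 V / 2^12 = 0.625 mV.
V_out = 0 + 2148 × 0.000625 V = 1.3425 V.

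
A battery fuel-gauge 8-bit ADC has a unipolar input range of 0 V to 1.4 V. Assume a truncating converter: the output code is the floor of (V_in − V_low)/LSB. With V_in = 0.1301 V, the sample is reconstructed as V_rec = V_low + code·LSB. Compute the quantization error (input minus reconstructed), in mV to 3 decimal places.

4.319 mV

One LSB is 1.4 V / 256 = 5.469 mV.
(V_in − V_low)/LSB = (0.1301 − 0)/0.00546875 = 23.7897 → code 23 (floor).
Reconstructed: 0.12578125 V.
Error = 0.1301 − 0.12578125 = 0.00431875 V = 4.319 mV.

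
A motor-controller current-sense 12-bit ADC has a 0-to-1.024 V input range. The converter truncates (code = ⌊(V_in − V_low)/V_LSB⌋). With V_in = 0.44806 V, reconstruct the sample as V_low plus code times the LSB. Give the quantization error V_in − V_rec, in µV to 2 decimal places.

60.00 µV

One LSB is 1.024 V / 4096 = 250.00 µV.
(V_in − V_low)/LSB = (0.44806 − 0)/0.00025 = 1792.2400 → code 1792 (floor).
Reconstructed: 0.448 V.
V_in − V_rec = 6e-05 V = 60.00 µV.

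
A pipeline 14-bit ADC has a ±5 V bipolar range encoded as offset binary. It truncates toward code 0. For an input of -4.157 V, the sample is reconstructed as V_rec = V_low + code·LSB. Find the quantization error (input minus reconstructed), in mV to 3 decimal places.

One LSB is 10 V / 16384 = 0.610 mV.
(-4.157 − (−5))/0.000610352 = 1381.1712; ⌊·⌋ gives code 1381.
Code 1381 maps back to (−5) + 1381×0.000610352 V = -4.1571045 V.
V_in − V_rec = 0.000104492 V = 0.104 mV.

0.104 mV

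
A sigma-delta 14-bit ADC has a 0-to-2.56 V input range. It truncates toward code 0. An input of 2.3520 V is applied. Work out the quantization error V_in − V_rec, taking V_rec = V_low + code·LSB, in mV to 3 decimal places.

0.125 mV

One LSB is 2.56 V / 16384 = 156.25 µV.
(V_in − V_low)/LSB = (2.3520 − 0)/0.00015625 = 15052.8000 → code 15052 (floor).
Code 15052 maps back to 0 + 15052×0.00015625 V = 2.351875 V.
Error = 2.3520 − 2.351875 = 0.000125 V = 0.125 mV.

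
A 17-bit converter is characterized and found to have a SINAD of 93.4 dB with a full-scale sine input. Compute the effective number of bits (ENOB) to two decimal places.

15.22 bits

ENOB = (SINAD − 1.76) / 6.02 = (93.4 − 1.76)/6.02 = 15.223.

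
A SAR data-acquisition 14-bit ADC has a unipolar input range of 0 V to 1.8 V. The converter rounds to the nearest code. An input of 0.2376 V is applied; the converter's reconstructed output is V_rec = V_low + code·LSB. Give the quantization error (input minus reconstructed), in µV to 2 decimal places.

-34.28 µV

One LSB is 1.8 V / 16384 = 109.86 µV.
Scaled input = 2162.6880 LSBs, so code = 2163.
V_rec = 0 + 2163·0.000109863 = 0.23763428 V.
Error = 0.2376 − 0.23763428 = -3.42773e-05 V = -34.28 µV.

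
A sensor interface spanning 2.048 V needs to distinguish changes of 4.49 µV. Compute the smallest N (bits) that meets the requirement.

Number of steps required ≥ 2.048 V / 4.49 µV = 456124.72.
Need 2^N ≥ 456124.72; 2^18 = 262144, 2^19 = 524288.
Minimum N = 19.

19 bits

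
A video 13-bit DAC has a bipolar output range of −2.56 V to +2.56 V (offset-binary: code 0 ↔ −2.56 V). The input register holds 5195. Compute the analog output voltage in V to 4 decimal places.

0.6869 V

LSB = 5.12 V / 2^13 = 0.625 mV.
V_out = (−2.56) + 5195 × 0.000625 V = 0.686875 V.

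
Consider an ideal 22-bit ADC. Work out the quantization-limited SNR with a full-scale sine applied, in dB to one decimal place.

134.2 dB

SNR ≈ 6.02·N + 1.76 dB = 6.02·22 + 1.76 = 134.20 dB.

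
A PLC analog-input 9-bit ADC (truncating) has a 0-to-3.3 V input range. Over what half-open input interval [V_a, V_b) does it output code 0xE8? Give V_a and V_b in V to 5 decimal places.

LSB = 3.3/2^9 = 6.445 mV.
Code 0xE8 = 232 decimal.
V_a = V_low + 232·LSB = 1.49531 V; V_b = V_low + 233·LSB = 1.50176 V.

[1.49531 V, 1.50176 V)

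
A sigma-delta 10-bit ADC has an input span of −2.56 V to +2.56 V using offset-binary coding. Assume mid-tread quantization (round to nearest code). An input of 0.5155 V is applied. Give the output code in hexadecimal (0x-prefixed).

code 0x267 (decimal 615)

LSB = 5.12 V / 1024 = 5.000 mV.
(V_in − V_low)/LSB = (0.5155 − (−2.56)) / 0.005 = 615.100.
round(615.100) = 615.
In hexadecimal (0x-prefixed): 0x267.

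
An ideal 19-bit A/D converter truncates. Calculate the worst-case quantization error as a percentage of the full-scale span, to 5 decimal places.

0.00019 %

Truncating → worst-case error = 1 LSB = V_FS/2^19, so 100/524288 = 0.000190735 % of full scale.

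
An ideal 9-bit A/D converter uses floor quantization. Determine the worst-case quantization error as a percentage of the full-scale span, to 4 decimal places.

Truncating → worst-case error = 1 LSB = V_FS/2^9, so 100/512 = 0.195312 % of full scale.

0.1953 %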